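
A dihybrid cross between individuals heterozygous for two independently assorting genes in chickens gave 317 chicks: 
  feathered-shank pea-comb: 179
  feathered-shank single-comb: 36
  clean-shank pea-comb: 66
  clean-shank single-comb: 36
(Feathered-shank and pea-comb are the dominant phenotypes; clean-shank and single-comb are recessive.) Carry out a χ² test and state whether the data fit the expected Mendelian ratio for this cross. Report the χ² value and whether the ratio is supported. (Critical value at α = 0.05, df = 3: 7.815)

23.195; not consistent

A dihybrid F₂ with independent assortment and complete dominance at both loci gives a 9:3:3:1 phenotypic ratio.
Expected counts for N = 317 under a 9:3:3:1 ratio (total parts = 16):
  feathered-shank pea-comb: 317 × 9/16 = 178.3125
  feathered-shank single-comb: 317 × 3/16 = 59.4375
  clean-shank pea-comb: 317 × 3/16 = 59.4375
  clean-shank single-comb: 317 × 1/16 = 19.8125
χ² = Σ (O − E)² / E
  feathered-shank pea-comb: (179 − 178.3125)² / 178.3125 = 0.0027
  feathered-shank single-comb: (36 − 59.4375)² / 59.4375 = 9.2419
  clean-shank pea-comb: (66 − 59.4375)² / 59.4375 = 0.7246
  clean-shank single-comb: (36 − 19.8125)² / 19.8125 = 13.2257
χ² = 0.0027 + 9.2419 + 0.7246 + 13.2257 = 23.1949 ≈ 23.195
Degrees of freedom = 4 − 1 = 3; critical value at α = 0.05 is 7.815.
Since 23.195 > 7.815, we reject the null hypothesis — the data do not fit the 9:3:3:1 ratio.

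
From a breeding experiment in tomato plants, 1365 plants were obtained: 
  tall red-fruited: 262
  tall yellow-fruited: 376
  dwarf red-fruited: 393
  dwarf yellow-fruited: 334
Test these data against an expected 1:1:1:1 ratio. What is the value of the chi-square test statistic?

29.945

Expected counts for N = 1365 under a 1:1:1:1 ratio (total parts = 4):
  tall red-fruited: 1365 × 1/4 = 341.25
  tall yellow-fruited: 1365 × 1/4 = 341.25
  dwarf red-fruited: 1365 × 1/4 = 341.25
  dwarf yellow-fruited: 1365 × 1/4 = 341.25
χ² = Σ (O − E)² / E
  tall red-fruited: (262 − 341.25)² / 341.25 = 18.4046
  tall yellow-fruited: (376 − 341.25)² / 341.25 = 3.5386
  dwarf red-fruited: (393 − 341.25)² / 341.25 = 7.8478
  dwarf yellow-fruited: (334 − 341.25)² / 341.25 = 0.1540
χ² = 18.4046 + 3.5386 + 7.8478 + 0.1540 = 29.945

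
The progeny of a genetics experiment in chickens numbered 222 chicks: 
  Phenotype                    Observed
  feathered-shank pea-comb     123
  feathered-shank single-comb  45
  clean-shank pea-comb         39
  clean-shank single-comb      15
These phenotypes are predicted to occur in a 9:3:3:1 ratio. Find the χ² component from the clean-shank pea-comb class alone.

Total ratio parts = 16. Expected numbers out of 222:
  feathered-shank pea-comb: 222 × 9/16 = 124.875
  feathered-shank single-comb: 222 × 3/16 = 41.625
  clean-shank pea-comb: 222 × 3/16 = 41.625
  clean-shank single-comb: 222 × 1/16 = 13.875
Contribution of clean-shank pea-comb: (39 − 41.625)² / 41.625 = 0.1655

0.166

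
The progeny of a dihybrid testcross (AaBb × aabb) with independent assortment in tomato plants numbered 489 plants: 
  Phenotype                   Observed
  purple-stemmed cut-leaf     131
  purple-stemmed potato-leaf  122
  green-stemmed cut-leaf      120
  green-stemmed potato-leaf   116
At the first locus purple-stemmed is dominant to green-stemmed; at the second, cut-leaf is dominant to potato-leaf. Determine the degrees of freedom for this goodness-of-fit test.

A dihybrid testcross with independent assortment gives a 1:1:1:1 ratio.
A goodness-of-fit test with 4 phenotype classes has df = 4 − 1 = 3.

3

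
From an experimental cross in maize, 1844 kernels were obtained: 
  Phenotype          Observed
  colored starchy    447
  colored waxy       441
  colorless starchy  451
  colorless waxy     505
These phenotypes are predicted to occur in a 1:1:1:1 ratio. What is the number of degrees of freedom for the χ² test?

A goodness-of-fit test with 4 phenotype classes has df = 4 − 1 = 3.

3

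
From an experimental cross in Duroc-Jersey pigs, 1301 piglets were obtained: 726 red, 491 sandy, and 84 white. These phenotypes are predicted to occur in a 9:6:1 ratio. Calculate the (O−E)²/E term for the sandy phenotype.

Under the 9:6:1 hypothesis (Σ ratio = 16, N = 1301):
  red: 1301 × 9/16 = 731.8125
  sandy: 1301 × 6/16 = 487.875
  white: 1301 × 1/16 = 81.3125
Contribution of sandy: (491 − 487.875)² / 487.875 = 0.0200

0.020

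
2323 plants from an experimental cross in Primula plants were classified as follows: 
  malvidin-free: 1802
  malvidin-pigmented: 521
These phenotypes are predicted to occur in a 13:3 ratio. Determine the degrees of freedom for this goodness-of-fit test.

A goodness-of-fit test with 2 phenotype classes has df = 2 − 1 = 1.

1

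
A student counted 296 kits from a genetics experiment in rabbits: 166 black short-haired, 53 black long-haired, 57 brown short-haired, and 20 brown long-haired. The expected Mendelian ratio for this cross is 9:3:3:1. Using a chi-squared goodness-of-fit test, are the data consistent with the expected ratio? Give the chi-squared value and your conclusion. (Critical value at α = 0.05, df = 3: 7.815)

The 9:3:3:1 ratio has 16 parts, so with N = 296 the expected counts are:
  black short-haired: 296 × 9/16 = 166.5
  black long-haired: 296 × 3/16 = 55.5
  brown short-haired: 296 × 3/16 = 55.5
  brown long-haired: 296 × 1/16 = 18.5
χ² = Σ (O − E)² / E
  black short-haired: (166 − 166.5)² / 166.5 = 0.0015
  black long-haired: (53 − 55.5)² / 55.5 = 0.1126
  brown short-haired: (57 − 55.5)² / 55.5 = 0.0405
  brown long-haired: (20 − 18.5)² / 18.5 = 0.1216
χ² = 0.0015 + 0.1126 + 0.0405 + 0.1216 = 0.2762 ≈ 0.276
Degrees of freedom = 4 − 1 = 3; critical value at α = 0.05 is 7.815.
Since 0.276 < 7.815, we fail to reject the null hypothesis — the data are consistent with the 9:3:3:1 ratio.

0.276; consistent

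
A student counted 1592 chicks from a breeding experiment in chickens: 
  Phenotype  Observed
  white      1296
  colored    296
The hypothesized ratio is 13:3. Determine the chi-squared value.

Total ratio parts = 16. Expected numbers out of 1592:
  white: 1592 × 13/16 = 1293.5
  colored: 1592 × 3/16 = 298.5
χ² = Σ (O − E)² / E
  white: (1296 − 1293.5)² / 1293.5 = 0.0048
  colored: (296 − 298.5)² / 298.5 = 0.0209
χ² = 0.0048 + 0.0209 = 0.0257 ≈ 0.026

0.026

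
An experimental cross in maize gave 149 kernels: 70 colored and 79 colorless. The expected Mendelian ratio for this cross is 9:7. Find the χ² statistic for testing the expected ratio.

5.203

Expected counts for N = 149 under a 9:7 ratio (total parts = 16):
  colored: 149 × 9/16 = 83.8125
  colorless: 149 × 7/16 = 65.1875
χ² = Σ (O − E)² / E
  colored: (70 − 83.8125)² / 83.8125 = 2.2763
  colorless: (79 − 65.1875)² / 65.1875 = 2.9267
χ² = 2.2763 + 2.9267 = 5.203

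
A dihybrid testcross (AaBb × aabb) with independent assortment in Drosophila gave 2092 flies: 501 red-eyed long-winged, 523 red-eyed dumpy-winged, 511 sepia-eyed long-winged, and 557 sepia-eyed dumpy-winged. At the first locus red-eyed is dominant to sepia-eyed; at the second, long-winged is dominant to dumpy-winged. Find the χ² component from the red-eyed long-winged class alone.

0.925

A dihybrid testcross with independent assortment gives a 1:1:1:1 ratio.
The 1:1:1:1 ratio has 4 parts, so with N = 2092 the expected counts are:
  red-eyed long-winged: 2092 × 1/4 = 523
  red-eyed dumpy-winged: 2092 × 1/4 = 523
  sepia-eyed long-winged: 2092 × 1/4 = 523
  sepia-eyed dumpy-winged: 2092 × 1/4 = 523
Contribution of red-eyed long-winged: (501 − 523)² / 523 = 0.9254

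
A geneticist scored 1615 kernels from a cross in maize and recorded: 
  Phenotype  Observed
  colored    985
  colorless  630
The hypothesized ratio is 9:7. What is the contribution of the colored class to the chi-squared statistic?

Expected counts for N = 1615 under a 9:7 ratio (total parts = 16):
  colored: 1615 × 9/16 = 908.4375
  colorless: 1615 × 7/16 = 706.5625
Contribution of colored: (985 − 908.4375)² / 908.4375 = 6.4526

6.453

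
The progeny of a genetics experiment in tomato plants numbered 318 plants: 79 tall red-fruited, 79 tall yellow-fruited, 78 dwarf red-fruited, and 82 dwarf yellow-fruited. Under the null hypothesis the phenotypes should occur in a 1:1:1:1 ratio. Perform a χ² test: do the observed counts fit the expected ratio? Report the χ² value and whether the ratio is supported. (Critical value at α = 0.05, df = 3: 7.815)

0.113; consistent

The 1:1:1:1 ratio has 4 parts, so with N = 318 the expected counts are:
  tall red-fruited: 318 × 1/4 = 79.5
  tall yellow-fruited: 318 × 1/4 = 79.5
  dwarf red-fruited: 318 × 1/4 = 79.5
  dwarf yellow-fruited: 318 × 1/4 = 79.5
χ² = Σ (O − E)² / E
  tall red-fruited: (79 − 79.5)² / 79.5 = 0.0031
  tall yellow-fruited: (79 − 79.5)² / 79.5 = 0.0031
  dwarf red-fruited: (78 − 79.5)² / 79.5 = 0.0283
  dwarf yellow-fruited: (82 − 79.5)² / 79.5 = 0.0786
χ² = 0.0031 + 0.0031 + 0.0283 + 0.0786 = 0.1131 ≈ 0.113
Degrees of freedom = 4 − 1 = 3; critical value at α = 0.05 is 7.815.
Since 0.113 < 7.815, we fail to reject the null hypothesis — the data are consistent with the 1:1:1:1 ratio.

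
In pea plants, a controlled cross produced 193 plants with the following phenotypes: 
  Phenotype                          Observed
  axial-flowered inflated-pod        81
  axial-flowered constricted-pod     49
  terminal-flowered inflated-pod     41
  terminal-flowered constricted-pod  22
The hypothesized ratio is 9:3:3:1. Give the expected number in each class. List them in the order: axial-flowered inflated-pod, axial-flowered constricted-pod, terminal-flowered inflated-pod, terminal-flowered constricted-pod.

108.5625, 36.1875, 36.1875, 12.0625

Under the 9:3:3:1 hypothesis (Σ ratio = 16, N = 193):
  axial-flowered inflated-pod: 193 × 9/16 = 108.5625
  axial-flowered constricted-pod: 193 × 3/16 = 36.1875
  terminal-flowered inflated-pod: 193 × 3/16 = 36.1875
  terminal-flowered constricted-pod: 193 × 1/16 = 12.0625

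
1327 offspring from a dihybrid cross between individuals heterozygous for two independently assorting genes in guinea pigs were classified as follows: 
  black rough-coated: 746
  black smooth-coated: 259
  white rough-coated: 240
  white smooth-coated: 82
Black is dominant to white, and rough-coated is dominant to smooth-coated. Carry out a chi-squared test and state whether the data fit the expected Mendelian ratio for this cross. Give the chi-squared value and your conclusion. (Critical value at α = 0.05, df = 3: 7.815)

A dihybrid F₂ with independent assortment and complete dominance at both loci gives a 9:3:3:1 phenotypic ratio.
Total ratio parts = 16. Expected numbers out of 1327:
  black rough-coated: 1327 × 9/16 = 746.4375
  black smooth-coated: 1327 × 3/16 = 248.8125
  white rough-coated: 1327 × 3/16 = 248.8125
  white smooth-coated: 1327 × 1/16 = 82.9375
χ² = Σ (O − E)² / E
  black rough-coated: (746 − 746.4375)² / 746.4375 = 0.0003
  black smooth-coated: (259 − 248.8125)² / 248.8125 = 0.4171
  white rough-coated: (240 − 248.8125)² / 248.8125 = 0.3121
  white smooth-coated: (82 − 82.9375)² / 82.9375 = 0.0106
χ² = 0.0003 + 0.4171 + 0.3121 + 0.0106 = 0.7401 ≈ 0.740
Degrees of freedom = 4 − 1 = 3; critical value at α = 0.05 is 7.815.
Since 0.740 < 7.815, we fail to reject the null hypothesis — the data are consistent with the 9:3:3:1 ratio.

0.740; consistent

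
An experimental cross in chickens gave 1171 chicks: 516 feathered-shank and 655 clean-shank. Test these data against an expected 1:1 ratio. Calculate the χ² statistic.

16.500

Expected counts for N = 1171 under a 1:1 ratio (total parts = 2):
  feathered-shank: 1171 × 1/2 = 585.5
  clean-shank: 1171 × 1/2 = 585.5
χ² = Σ (O − E)² / E
  feathered-shank: (516 − 585.5)² / 585.5 = 8.2498
  clean-shank: (655 − 585.5)² / 585.5 = 8.2498
χ² = 8.2498 + 8.2498 = 16.4996 ≈ 16.500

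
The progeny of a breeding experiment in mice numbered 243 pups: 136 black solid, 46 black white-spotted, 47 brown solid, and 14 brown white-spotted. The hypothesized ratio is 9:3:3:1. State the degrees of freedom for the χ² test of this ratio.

3

A goodness-of-fit test with 4 phenotype classes has df = 4 − 1 = 3.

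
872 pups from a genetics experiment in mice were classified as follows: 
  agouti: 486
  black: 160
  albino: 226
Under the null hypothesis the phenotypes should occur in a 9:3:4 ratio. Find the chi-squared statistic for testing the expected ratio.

Total ratio parts = 16. Expected numbers out of 872:
  agouti: 872 × 9/16 = 490.5
  black: 872 × 3/16 = 163.5
  albino: 872 × 4/16 = 218
χ² = Σ (O − E)² / E
  agouti: (486 − 490.5)² / 490.5 = 0.0413
  black: (160 − 163.5)² / 163.5 = 0.0749
  albino: (226 − 218)² / 218 = 0.2936
χ² = 0.0413 + 0.0749 + 0.2936 = 0.4098 ≈ 0.410

0.410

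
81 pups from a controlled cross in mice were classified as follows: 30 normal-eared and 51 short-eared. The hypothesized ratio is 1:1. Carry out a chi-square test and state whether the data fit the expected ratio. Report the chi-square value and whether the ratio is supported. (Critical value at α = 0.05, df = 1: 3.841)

Under the 1:1 hypothesis (Σ ratio = 2, N = 81):
  normal-eared: 81 × 1/2 = 40.5
  short-eared: 81 × 1/2 = 40.5
χ² = Σ (O − E)² / E
  normal-eared: (30 − 40.5)² / 40.5 = 2.7222
  short-eared: (51 − 40.5)² / 40.5 = 2.7222
χ² = 2.7222 + 2.7222 = 5.4444 ≈ 5.444
Degrees of freedom = 2 − 1 = 1; critical value at α = 0.05 is 3.841.
Since 5.444 > 3.841, we reject the null hypothesis — the data do not fit the 1:1 ratio.

5.444; not consistent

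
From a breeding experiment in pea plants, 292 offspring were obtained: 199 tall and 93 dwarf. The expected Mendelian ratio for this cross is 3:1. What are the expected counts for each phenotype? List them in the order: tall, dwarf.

219, 73

Expected counts for N = 292 under a 3:1 ratio (total parts = 4):
  tall: 292 × 3/4 = 219
  dwarf: 292 × 1/4 = 73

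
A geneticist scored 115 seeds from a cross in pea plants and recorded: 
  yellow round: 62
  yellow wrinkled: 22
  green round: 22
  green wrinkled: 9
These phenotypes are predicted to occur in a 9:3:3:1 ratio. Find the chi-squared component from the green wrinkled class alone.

Under the 9:3:3:1 hypothesis (Σ ratio = 16, N = 115):
  yellow round: 115 × 9/16 = 64.6875
  yellow wrinkled: 115 × 3/16 = 21.5625
  green round: 115 × 3/16 = 21.5625
  green wrinkled: 115 × 1/16 = 7.1875
Contribution of green wrinkled: (9 − 7.1875)² / 7.1875 = 0.4571

0.457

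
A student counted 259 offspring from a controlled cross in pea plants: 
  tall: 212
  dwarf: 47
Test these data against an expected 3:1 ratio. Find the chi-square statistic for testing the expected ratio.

6.488

The 3:1 ratio has 4 parts, so with N = 259 the expected counts are:
  tall: 259 × 3/4 = 194.25
  dwarf: 259 × 1/4 = 64.75
χ² = Σ (O − E)² / E
  tall: (212 − 194.25)² / 194.25 = 1.6219
  dwarf: (47 − 64.75)² / 64.75 = 4.8658
χ² = 1.6219 + 4.8658 = 6.4877 ≈ 6.488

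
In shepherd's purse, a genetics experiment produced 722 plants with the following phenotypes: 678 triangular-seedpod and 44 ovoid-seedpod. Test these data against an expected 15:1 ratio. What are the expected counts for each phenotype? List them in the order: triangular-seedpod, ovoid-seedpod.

676.875, 45.125

Total ratio parts = 16. Expected numbers out of 722:
  triangular-seedpod: 722 × 15/16 = 676.875
  ovoid-seedpod: 722 × 1/16 = 45.125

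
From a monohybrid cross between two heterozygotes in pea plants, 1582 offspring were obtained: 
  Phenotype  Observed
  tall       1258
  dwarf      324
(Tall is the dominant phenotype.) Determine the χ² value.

For a monohybrid cross between heterozygotes with complete dominance, the expected phenotypic ratio is 3:1.
Expected counts for N = 1582 under a 3:1 ratio (total parts = 4):
  tall: 1582 × 3/4 = 1186.5
  dwarf: 1582 × 1/4 = 395.5
χ² = Σ (O − E)² / E
  tall: (1258 − 1186.5)² / 1186.5 = 4.3087
  dwarf: (324 − 395.5)² / 395.5 = 12.9260
χ² = 4.3087 + 12.9260 = 17.2347 ≈ 17.235

17.235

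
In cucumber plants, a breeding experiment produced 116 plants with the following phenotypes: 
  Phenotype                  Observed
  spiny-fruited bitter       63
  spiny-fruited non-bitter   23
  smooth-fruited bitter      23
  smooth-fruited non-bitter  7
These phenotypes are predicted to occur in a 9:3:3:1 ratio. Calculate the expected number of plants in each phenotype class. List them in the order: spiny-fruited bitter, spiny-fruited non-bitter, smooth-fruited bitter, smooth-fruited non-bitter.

65.25, 21.75, 21.75, 7.25

The 9:3:3:1 ratio has 16 parts, so with N = 116 the expected counts are:
  spiny-fruited bitter: 116 × 9/16 = 65.25
  spiny-fruited non-bitter: 116 × 3/16 = 21.75
  smooth-fruited bitter: 116 × 3/16 = 21.75
  smooth-fruited non-bitter: 116 × 1/16 = 7.25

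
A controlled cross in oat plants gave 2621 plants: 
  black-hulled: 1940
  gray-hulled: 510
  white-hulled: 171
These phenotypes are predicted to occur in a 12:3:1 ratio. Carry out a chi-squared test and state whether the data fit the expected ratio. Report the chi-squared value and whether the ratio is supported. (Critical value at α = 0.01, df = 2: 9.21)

1.354; consistent

Expected counts for N = 2621 under a 12:3:1 ratio (total parts = 16):
  black-hulled: 2621 × 12/16 = 1965.75
  gray-hulled: 2621 × 3/16 = 491.4375
  white-hulled: 2621 × 1/16 = 163.8125
χ² = Σ (O − E)² / E
  black-hulled: (1940 − 1965.75)² / 1965.75 = 0.3373
  gray-hulled: (510 − 491.4375)² / 491.4375 = 0.7011
  white-hulled: (171 − 163.8125)² / 163.8125 = 0.3154
χ² = 0.3373 + 0.7011 + 0.3154 = 1.3538 ≈ 1.354
Degrees of freedom = 3 − 1 = 2; critical value at α = 0.01 is 9.21.
Since 1.354 < 9.21, we fail to reject the null hypothesis — the data are consistent with the 12:3:1 ratio.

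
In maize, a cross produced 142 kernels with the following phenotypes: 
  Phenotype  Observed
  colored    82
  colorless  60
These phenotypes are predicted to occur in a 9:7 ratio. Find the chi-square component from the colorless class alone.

0.073

Expected counts for N = 142 under a 9:7 ratio (total parts = 16):
  colored: 142 × 9/16 = 79.875
  colorless: 142 × 7/16 = 62.125
Contribution of colorless: (60 − 62.125)² / 62.125 = 0.0727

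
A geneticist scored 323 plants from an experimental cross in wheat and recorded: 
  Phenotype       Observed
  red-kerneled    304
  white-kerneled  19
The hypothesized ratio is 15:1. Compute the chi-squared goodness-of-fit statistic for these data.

Expected counts for N = 323 under a 15:1 ratio (total parts = 16):
  red-kerneled: 323 × 15/16 = 302.8125
  white-kerneled: 323 × 1/16 = 20.1875
χ² = Σ (O − E)² / E
  red-kerneled: (304 − 302.8125)² / 302.8125 = 0.0047
  white-kerneled: (19 − 20.1875)² / 20.1875 = 0.0699
χ² = 0.0047 + 0.0699 = 0.0746 ≈ 0.075

0.075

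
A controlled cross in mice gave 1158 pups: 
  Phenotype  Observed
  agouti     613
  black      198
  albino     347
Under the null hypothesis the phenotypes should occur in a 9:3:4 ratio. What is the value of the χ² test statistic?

15.366

Expected counts for N = 1158 under a 9:3:4 ratio (total parts = 16):
  agouti: 1158 × 9/16 = 651.375
  black: 1158 × 3/16 = 217.125
  albino: 1158 × 4/16 = 289.5
χ² = Σ (O − E)² / E
  agouti: (613 − 651.375)² / 651.375 = 2.2608
  black: (198 − 217.125)² / 217.125 = 1.6846
  albino: (347 − 289.5)² / 289.5 = 11.4206
χ² = 2.2608 + 1.6846 + 11.4206 = 15.366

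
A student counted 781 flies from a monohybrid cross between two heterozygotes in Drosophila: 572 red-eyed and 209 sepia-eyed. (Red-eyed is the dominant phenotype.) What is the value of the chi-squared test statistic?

For a monohybrid cross between heterozygotes with complete dominance, the expected phenotypic ratio is 3:1.
The 3:1 ratio has 4 parts, so with N = 781 the expected counts are:
  red-eyed: 781 × 3/4 = 585.75
  sepia-eyed: 781 × 1/4 = 195.25
χ² = Σ (O − E)² / E
  red-eyed: (572 − 585.75)² / 585.75 = 0.3228
  sepia-eyed: (209 − 195.25)² / 195.25 = 0.9683
χ² = 0.3228 + 0.9683 = 1.2911 ≈ 1.291

1.291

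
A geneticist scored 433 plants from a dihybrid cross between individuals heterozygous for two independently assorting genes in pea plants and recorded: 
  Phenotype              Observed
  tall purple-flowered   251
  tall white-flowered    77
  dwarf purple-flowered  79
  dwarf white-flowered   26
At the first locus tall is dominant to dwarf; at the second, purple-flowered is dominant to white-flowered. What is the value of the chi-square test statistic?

0.544

A dihybrid F₂ with independent assortment and complete dominance at both loci gives a 9:3:3:1 phenotypic ratio.
Total ratio parts = 16. Expected numbers out of 433:
  tall purple-flowered: 433 × 9/16 = 243.5625
  tall white-flowered: 433 × 3/16 = 81.1875
  dwarf purple-flowered: 433 × 3/16 = 81.1875
  dwarf white-flowered: 433 × 1/16 = 27.0625
χ² = Σ (O − E)² / E
  tall purple-flowered: (251 − 243.5625)² / 243.5625 = 0.2271
  tall white-flowered: (77 − 81.1875)² / 81.1875 = 0.2160
  dwarf purple-flowered: (79 − 81.1875)² / 81.1875 = 0.0589
  dwarf white-flowered: (26 − 27.0625)² / 27.0625 = 0.0417
χ² = 0.2271 + 0.2160 + 0.0589 + 0.0417 = 0.5437 ≈ 0.544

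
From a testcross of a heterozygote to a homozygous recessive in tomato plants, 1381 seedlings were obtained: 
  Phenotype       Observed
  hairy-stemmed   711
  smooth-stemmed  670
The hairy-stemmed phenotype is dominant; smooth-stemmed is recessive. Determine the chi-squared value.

1.217

A testcross of a heterozygote (Aa × aa) gives a 1:1 phenotypic ratio.
Total ratio parts = 2. Expected numbers out of 1381:
  hairy-stemmed: 1381 × 1/2 = 690.5
  smooth-stemmed: 1381 × 1/2 = 690.5
χ² = Σ (O − E)² / E
  hairy-stemmed: (711 − 690.5)² / 690.5 = 0.6086
  smooth-stemmed: (670 − 690.5)² / 690.5 = 0.6086
χ² = 0.6086 + 0.6086 = 1.2172 ≈ 1.217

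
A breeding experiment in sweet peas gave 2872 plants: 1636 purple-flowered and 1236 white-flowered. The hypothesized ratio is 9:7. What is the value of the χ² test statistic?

0.595

Total ratio parts = 16. Expected numbers out of 2872:
  purple-flowered: 2872 × 9/16 = 1615.5
  white-flowered: 2872 × 7/16 = 1256.5
χ² = Σ (O − E)² / E
  purple-flowered: (1636 − 1615.5)² / 1615.5 = 0.2601
  white-flowered: (1236 − 1256.5)² / 1256.5 = 0.3345
χ² = 0.2601 + 0.3345 = 0.5946 ≈ 0.595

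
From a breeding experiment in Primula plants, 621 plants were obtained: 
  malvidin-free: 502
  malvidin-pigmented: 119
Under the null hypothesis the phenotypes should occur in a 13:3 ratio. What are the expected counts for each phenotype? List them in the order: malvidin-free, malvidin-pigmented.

The 13:3 ratio has 16 parts, so with N = 621 the expected counts are:
  malvidin-free: 621 × 13/16 = 504.5625
  malvidin-pigmented: 621 × 3/16 = 116.4375

504.5625, 116.4375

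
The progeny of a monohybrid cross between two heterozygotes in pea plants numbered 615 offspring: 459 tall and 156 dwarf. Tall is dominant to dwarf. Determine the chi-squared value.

0.044

For a monohybrid cross between heterozygotes with complete dominance, the expected phenotypic ratio is 3:1.
The 3:1 ratio has 4 parts, so with N = 615 the expected counts are:
  tall: 615 × 3/4 = 461.25
  dwarf: 615 × 1/4 = 153.75
χ² = Σ (O − E)² / E
  tall: (459 − 461.25)² / 461.25 = 0.0110
  dwarf: (156 − 153.75)² / 153.75 = 0.0329
χ² = 0.0110 + 0.0329 = 0.0439 ≈ 0.044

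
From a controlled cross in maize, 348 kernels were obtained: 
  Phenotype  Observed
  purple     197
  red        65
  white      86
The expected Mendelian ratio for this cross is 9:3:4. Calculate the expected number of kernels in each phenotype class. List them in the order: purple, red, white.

195.75, 65.25, 87

Under the 9:3:4 hypothesis (Σ ratio = 16, N = 348):
  purple: 348 × 9/16 = 195.75
  red: 348 × 3/16 = 65.25
  white: 348 × 4/16 = 87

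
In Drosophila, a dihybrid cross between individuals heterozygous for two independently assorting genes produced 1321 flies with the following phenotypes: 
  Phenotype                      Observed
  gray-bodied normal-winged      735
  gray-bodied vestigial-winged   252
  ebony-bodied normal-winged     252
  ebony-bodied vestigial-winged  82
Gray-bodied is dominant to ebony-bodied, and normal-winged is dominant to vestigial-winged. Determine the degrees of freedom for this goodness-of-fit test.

A dihybrid F₂ with independent assortment and complete dominance at both loci gives a 9:3:3:1 phenotypic ratio.
A goodness-of-fit test with 4 phenotype classes has df = 4 − 1 = 3.

3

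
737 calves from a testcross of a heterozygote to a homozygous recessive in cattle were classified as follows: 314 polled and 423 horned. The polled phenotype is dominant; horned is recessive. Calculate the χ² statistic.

16.121

A testcross of a heterozygote (Aa × aa) gives a 1:1 phenotypic ratio.
Total ratio parts = 2. Expected numbers out of 737:
  polled: 737 × 1/2 = 368.5
  horned: 737 × 1/2 = 368.5
χ² = Σ (O − E)² / E
  polled: (314 − 368.5)² / 368.5 = 8.0604
  horned: (423 − 368.5)² / 368.5 = 8.0604
χ² = 8.0604 + 8.0604 = 16.1208 ≈ 16.121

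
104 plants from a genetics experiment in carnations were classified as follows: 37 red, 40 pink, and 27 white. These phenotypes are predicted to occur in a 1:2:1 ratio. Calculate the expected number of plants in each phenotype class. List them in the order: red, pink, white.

Total ratio parts = 4. Expected numbers out of 104:
  red: 104 × 1/4 = 26
  pink: 104 × 2/4 = 52
  white: 104 × 1/4 = 26

26, 52, 26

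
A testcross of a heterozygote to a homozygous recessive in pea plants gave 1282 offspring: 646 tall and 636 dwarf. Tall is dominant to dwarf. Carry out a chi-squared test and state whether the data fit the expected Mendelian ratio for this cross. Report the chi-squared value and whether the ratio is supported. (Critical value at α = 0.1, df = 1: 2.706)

A testcross of a heterozygote (Aa × aa) gives a 1:1 phenotypic ratio.
Expected counts for N = 1282 under a 1:1 ratio (total parts = 2):
  tall: 1282 × 1/2 = 641
  dwarf: 1282 × 1/2 = 641
χ² = Σ (O − E)² / E
  tall: (646 − 641)² / 641 = 0.0390
  dwarf: (636 − 641)² / 641 = 0.0390
χ² = 0.0390 + 0.0390 = 0.078
Degrees of freedom = 2 − 1 = 1; critical value at α = 0.1 is 2.706.
Since 0.078 < 2.706, we fail to reject the null hypothesis — the data are consistent with the 1:1 ratio.

0.078; consistent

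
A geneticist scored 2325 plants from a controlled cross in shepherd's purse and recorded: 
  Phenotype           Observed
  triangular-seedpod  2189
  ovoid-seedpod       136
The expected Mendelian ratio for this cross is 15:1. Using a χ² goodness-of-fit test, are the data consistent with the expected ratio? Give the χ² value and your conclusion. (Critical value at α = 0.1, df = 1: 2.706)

Expected counts for N = 2325 under a 15:1 ratio (total parts = 16):
  triangular-seedpod: 2325 × 15/16 = 2179.6875
  ovoid-seedpod: 2325 × 1/16 = 145.3125
χ² = Σ (O − E)² / E
  triangular-seedpod: (2189 − 2179.6875)² / 2179.6875 = 0.0398
  ovoid-seedpod: (136 − 145.3125)² / 145.3125 = 0.5968
χ² = 0.0398 + 0.5968 = 0.6366 ≈ 0.637
Degrees of freedom = 2 − 1 = 1; critical value at α = 0.1 is 2.706.
Since 0.637 < 2.706, we fail to reject the null hypothesis — the data are consistent with the 15:1 ratio.

0.637; consistent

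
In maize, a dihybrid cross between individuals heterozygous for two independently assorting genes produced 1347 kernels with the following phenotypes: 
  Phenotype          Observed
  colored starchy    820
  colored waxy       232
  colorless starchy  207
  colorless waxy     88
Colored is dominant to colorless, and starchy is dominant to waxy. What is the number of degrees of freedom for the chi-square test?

A dihybrid F₂ with independent assortment and complete dominance at both loci gives a 9:3:3:1 phenotypic ratio.
A goodness-of-fit test with 4 phenotype classes has df = 4 − 1 = 3.

3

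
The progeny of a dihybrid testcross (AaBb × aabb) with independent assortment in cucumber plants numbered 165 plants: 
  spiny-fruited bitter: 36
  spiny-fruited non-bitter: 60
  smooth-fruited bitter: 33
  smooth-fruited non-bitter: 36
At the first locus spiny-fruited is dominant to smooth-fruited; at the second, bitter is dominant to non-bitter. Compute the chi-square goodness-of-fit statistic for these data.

11.509

A dihybrid testcross with independent assortment gives a 1:1:1:1 ratio.
The 1:1:1:1 ratio has 4 parts, so with N = 165 the expected counts are:
  spiny-fruited bitter: 165 × 1/4 = 41.25
  spiny-fruited non-bitter: 165 × 1/4 = 41.25
  smooth-fruited bitter: 165 × 1/4 = 41.25
  smooth-fruited non-bitter: 165 × 1/4 = 41.25
χ² = Σ (O − E)² / E
  spiny-fruited bitter: (36 − 41.25)² / 41.25 = 0.6682
  spiny-fruited non-bitter: (60 − 41.25)² / 41.25 = 8.5227
  smooth-fruited bitter: (33 − 41.25)² / 41.25 = 1.6500
  smooth-fruited non-bitter: (36 − 41.25)² / 41.25 = 0.6682
χ² = 0.6682 + 8.5227 + 1.6500 + 0.6682 = 11.5091 ≈ 11.509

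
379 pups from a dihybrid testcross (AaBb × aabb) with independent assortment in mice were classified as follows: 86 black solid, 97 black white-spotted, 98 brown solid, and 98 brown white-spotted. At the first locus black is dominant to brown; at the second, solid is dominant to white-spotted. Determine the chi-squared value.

A dihybrid testcross with independent assortment gives a 1:1:1:1 ratio.
The 1:1:1:1 ratio has 4 parts, so with N = 379 the expected counts are:
  black solid: 379 × 1/4 = 94.75
  black white-spotted: 379 × 1/4 = 94.75
  brown solid: 379 × 1/4 = 94.75
  brown white-spotted: 379 × 1/4 = 94.75
χ² = Σ (O − E)² / E
  black solid: (86 − 94.75)² / 94.75 = 0.8080
  black white-spotted: (97 − 94.75)² / 94.75 = 0.0534
  brown solid: (98 − 94.75)² / 94.75 = 0.1115
  brown white-spotted: (98 − 94.75)² / 94.75 = 0.1115
χ² = 0.8080 + 0.0534 + 0.1115 + 0.1115 = 1.0844 ≈ 1.084

1.084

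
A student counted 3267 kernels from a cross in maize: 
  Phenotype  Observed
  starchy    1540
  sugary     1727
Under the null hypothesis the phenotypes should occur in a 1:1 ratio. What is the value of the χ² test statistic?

Under the 1:1 hypothesis (Σ ratio = 2, N = 3267):
  starchy: 3267 × 1/2 = 1633.5
  sugary: 3267 × 1/2 = 1633.5
χ² = Σ (O − E)² / E
  starchy: (1540 − 1633.5)² / 1633.5 = 5.3519
  sugary: (1727 − 1633.5)² / 1633.5 = 5.3519
χ² = 5.3519 + 5.3519 = 10.7038 ≈ 10.704

10.704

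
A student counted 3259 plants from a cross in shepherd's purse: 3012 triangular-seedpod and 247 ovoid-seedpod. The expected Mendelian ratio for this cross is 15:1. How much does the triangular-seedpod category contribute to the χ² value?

0.614

Under the 15:1 hypothesis (Σ ratio = 16, N = 3259):
  triangular-seedpod: 3259 × 15/16 = 3055.3125
  ovoid-seedpod: 3259 × 1/16 = 203.6875
Contribution of triangular-seedpod: (3012 − 3055.3125)² / 3055.3125 = 0.6140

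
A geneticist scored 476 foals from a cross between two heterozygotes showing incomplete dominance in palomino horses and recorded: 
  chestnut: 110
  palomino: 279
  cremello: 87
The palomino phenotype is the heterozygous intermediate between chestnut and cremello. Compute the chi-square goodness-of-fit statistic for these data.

With incomplete dominance, a heterozygote × heterozygote cross gives a 1:2:1 phenotypic ratio.
Expected counts for N = 476 under a 1:2:1 ratio (total parts = 4):
  chestnut: 476 × 1/4 = 119
  palomino: 476 × 2/4 = 238
  cremello: 476 × 1/4 = 119
χ² = Σ (O − E)² / E
  chestnut: (110 − 119)² / 119 = 0.6807
  palomino: (279 − 238)² / 238 = 7.0630
  cremello: (87 − 119)² / 119 = 8.6050
χ² = 0.6807 + 7.0630 + 8.6050 = 16.3487 ≈ 16.349

16.349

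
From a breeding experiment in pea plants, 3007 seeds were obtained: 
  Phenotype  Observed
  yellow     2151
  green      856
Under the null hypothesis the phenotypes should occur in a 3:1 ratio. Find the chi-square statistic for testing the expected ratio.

19.276

Total ratio parts = 4. Expected numbers out of 3007:
  yellow: 3007 × 3/4 = 2255.25
  green: 3007 × 1/4 = 751.75
χ² = Σ (O − E)² / E
  yellow: (2151 − 2255.25)² / 2255.25 = 4.8190
  green: (856 − 751.75)² / 751.75 = 14.4570
χ² = 4.8190 + 14.4570 = 19.276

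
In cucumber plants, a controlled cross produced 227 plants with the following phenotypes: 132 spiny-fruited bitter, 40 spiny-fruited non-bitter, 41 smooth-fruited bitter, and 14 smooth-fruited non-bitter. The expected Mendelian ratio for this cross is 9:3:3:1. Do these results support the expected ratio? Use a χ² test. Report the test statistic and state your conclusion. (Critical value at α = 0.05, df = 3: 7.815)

The 9:3:3:1 ratio has 16 parts, so with N = 227 the expected counts are:
  spiny-fruited bitter: 227 × 9/16 = 127.6875
  spiny-fruited non-bitter: 227 × 3/16 = 42.5625
  smooth-fruited bitter: 227 × 3/16 = 42.5625
  smooth-fruited non-bitter: 227 × 1/16 = 14.1875
χ² = Σ (O − E)² / E
  spiny-fruited bitter: (132 − 127.6875)² / 127.6875 = 0.1456
  spiny-fruited non-bitter: (40 − 42.5625)² / 42.5625 = 0.1543
  smooth-fruited bitter: (41 − 42.5625)² / 42.5625 = 0.0574
  smooth-fruited non-bitter: (14 − 14.1875)² / 14.1875 = 0.0025
χ² = 0.1456 + 0.1543 + 0.0574 + 0.0025 = 0.3598 ≈ 0.360
Degrees of freedom = 4 − 1 = 3; critical value at α = 0.05 is 7.815.
Since 0.360 < 7.815, we fail to reject the null hypothesis — the data are consistent with the 9:3:3:1 ratio.

0.360; consistent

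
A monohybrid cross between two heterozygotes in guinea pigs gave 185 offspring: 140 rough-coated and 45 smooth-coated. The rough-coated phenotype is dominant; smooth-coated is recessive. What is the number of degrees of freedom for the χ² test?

For a monohybrid cross between heterozygotes with complete dominance, the expected phenotypic ratio is 3:1.
A goodness-of-fit test with 2 phenotype classes has df = 2 − 1 = 1.

1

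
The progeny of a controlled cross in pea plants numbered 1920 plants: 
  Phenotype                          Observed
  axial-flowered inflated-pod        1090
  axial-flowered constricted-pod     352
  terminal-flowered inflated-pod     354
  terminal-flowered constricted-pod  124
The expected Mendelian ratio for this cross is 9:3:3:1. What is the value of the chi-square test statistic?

Expected counts for N = 1920 under a 9:3:3:1 ratio (total parts = 16):
  axial-flowered inflated-pod: 1920 × 9/16 = 1080
  axial-flowered constricted-pod: 1920 × 3/16 = 360
  terminal-flowered inflated-pod: 1920 × 3/16 = 360
  terminal-flowered constricted-pod: 1920 × 1/16 = 120
χ² = Σ (O − E)² / E
  axial-flowered inflated-pod: (1090 − 1080)² / 1080 = 0.0926
  axial-flowered constricted-pod: (352 − 360)² / 360 = 0.1778
  terminal-flowered inflated-pod: (354 − 360)² / 360 = 0.1000
  terminal-flowered constricted-pod: (124 − 120)² / 120 = 0.1333
χ² = 0.0926 + 0.1778 + 0.1000 + 0.1333 = 0.5037 ≈ 0.504

0.504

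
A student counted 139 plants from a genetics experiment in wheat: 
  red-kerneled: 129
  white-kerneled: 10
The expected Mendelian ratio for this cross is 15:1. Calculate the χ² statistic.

Under the 15:1 hypothesis (Σ ratio = 16, N = 139):
  red-kerneled: 139 × 15/16 = 130.3125
  white-kerneled: 139 × 1/16 = 8.6875
χ² = Σ (O − E)² / E
  red-kerneled: (129 − 130.3125)² / 130.3125 = 0.0132
  white-kerneled: (10 − 8.6875)² / 8.6875 = 0.1983
χ² = 0.0132 + 0.1983 = 0.2115 ≈ 0.212

0.212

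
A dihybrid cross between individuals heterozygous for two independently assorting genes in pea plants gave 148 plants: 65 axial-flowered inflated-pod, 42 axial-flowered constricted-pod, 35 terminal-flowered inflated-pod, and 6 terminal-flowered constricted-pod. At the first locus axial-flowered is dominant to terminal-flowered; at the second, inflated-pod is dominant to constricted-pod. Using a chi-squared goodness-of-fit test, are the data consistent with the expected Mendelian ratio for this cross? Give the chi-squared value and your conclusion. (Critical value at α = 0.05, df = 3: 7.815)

A dihybrid F₂ with independent assortment and complete dominance at both loci gives a 9:3:3:1 phenotypic ratio.
Expected counts for N = 148 under a 9:3:3:1 ratio (total parts = 16):
  axial-flowered inflated-pod: 148 × 9/16 = 83.25
  axial-flowered constricted-pod: 148 × 3/16 = 27.75
  terminal-flowered inflated-pod: 148 × 3/16 = 27.75
  terminal-flowered constricted-pod: 148 × 1/16 = 9.25
χ² = Σ (O − E)² / E
  axial-flowered inflated-pod: (65 − 83.25)² / 83.25 = 4.0008
  axial-flowered constricted-pod: (42 − 27.75)² / 27.75 = 7.3176
  terminal-flowered inflated-pod: (35 − 27.75)² / 27.75 = 1.8941
  terminal-flowered constricted-pod: (6 − 9.25)² / 9.25 = 1.1419
χ² = 4.0008 + 7.3176 + 1.8941 + 1.1419 = 14.3544 ≈ 14.354
Degrees of freedom = 4 − 1 = 3; critical value at α = 0.05 is 7.815.
Since 14.354 > 7.815, we reject the null hypothesis — the data do not fit the 9:3:3:1 ratio.

14.354; not consistent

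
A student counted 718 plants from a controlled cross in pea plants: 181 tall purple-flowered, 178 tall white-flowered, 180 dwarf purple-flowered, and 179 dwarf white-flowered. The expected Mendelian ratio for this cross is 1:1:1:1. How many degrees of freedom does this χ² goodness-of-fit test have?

A goodness-of-fit test with 4 phenotype classes has df = 4 − 1 = 3.

3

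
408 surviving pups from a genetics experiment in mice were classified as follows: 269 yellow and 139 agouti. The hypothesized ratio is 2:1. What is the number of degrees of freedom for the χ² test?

1

A goodness-of-fit test with 2 phenotype classes has df = 2 − 1 = 1.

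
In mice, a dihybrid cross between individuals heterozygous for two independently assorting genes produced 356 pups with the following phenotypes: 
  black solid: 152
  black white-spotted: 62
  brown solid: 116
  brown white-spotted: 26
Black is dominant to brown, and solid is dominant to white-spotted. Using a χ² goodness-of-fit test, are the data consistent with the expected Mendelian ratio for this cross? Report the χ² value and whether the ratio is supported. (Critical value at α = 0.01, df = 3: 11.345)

A dihybrid F₂ with independent assortment and complete dominance at both loci gives a 9:3:3:1 phenotypic ratio.
Under the 9:3:3:1 hypothesis (Σ ratio = 16, N = 356):
  black solid: 356 × 9/16 = 200.25
  black white-spotted: 356 × 3/16 = 66.75
  brown solid: 356 × 3/16 = 66.75
  brown white-spotted: 356 × 1/16 = 22.25
χ² = Σ (O − E)² / E
  black solid: (152 − 200.25)² / 200.25 = 11.6258
  black white-spotted: (62 − 66.75)² / 66.75 = 0.3380
  brown solid: (116 − 66.75)² / 66.75 = 36.3380
  brown white-spotted: (26 − 22.25)² / 22.25 = 0.6320
χ² = 11.6258 + 0.3380 + 36.3380 + 0.6320 = 48.9338 ≈ 48.934
Degrees of freedom = 4 − 1 = 3; critical value at α = 0.01 is 11.345.
Since 48.934 > 11.345, we reject the null hypothesis — the data do not fit the 9:3:3:1 ratio.

48.934; not consistent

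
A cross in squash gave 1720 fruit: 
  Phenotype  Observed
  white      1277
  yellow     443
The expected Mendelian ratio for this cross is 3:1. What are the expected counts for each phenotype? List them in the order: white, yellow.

Under the 3:1 hypothesis (Σ ratio = 4, N = 1720):
  white: 1720 × 3/4 = 1290
  yellow: 1720 × 1/4 = 430

1290, 430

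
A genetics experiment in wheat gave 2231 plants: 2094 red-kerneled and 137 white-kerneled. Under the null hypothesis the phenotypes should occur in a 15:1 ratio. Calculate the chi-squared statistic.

Total ratio parts = 16. Expected numbers out of 2231:
  red-kerneled: 2231 × 15/16 = 2091.5625
  white-kerneled: 2231 × 1/16 = 139.4375
χ² = Σ (O − E)² / E
  red-kerneled: (2094 − 2091.5625)² / 2091.5625 = 0.0028
  white-kerneled: (137 − 139.4375)² / 139.4375 = 0.0426
χ² = 0.0028 + 0.0426 = 0.0454 ≈ 0.045

0.045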